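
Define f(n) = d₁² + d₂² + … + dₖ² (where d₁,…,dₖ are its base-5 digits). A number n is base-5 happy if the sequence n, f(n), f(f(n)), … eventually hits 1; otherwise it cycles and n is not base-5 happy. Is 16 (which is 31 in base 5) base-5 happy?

16 = (3,1)_5 → 3² + 1² = 9 + 1 = 10
10 = (2,0)_5 → 2² + 0² = 4 + 0 = 4
4 = (4)_5 → 4² = 16  — 16 already seen; the sequence cycles without reaching 1.

not base-5 happy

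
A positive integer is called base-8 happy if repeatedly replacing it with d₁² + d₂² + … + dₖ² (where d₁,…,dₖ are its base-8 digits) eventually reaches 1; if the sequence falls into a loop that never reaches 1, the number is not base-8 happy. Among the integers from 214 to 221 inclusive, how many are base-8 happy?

214: 214 → 49 → 37 → 41 → 26 → 13 → 26  — not base-8 happy
215: 215 → 62 → 85 → 30 → 45 → 50 → 40 → 25 → 10 → 5 → 25  — not base-8 happy
216: 216 → 18 → 8 → 1  — base-8 happy
217: 217 → 19 → 13 → 26 → 13  — not base-8 happy
218: 218 → 22 → 40 → 25 → 10 → 5 → 25  — not base-8 happy
219: 219 → 27 → 18 → 8 → 1  — base-8 happy
220: 220 → 34 → 20 → 20  — not base-8 happy
221: 221 → 43 → 34 → 20 → 20  — not base-8 happy
base-8 happy: 216, 219

2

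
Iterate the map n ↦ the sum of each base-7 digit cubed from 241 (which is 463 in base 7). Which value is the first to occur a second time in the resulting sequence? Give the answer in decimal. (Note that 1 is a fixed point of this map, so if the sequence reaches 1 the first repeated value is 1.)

1

241 = (4,6,3)_7 → 4³ + 6³ + 3³ = 307
307 = (6,1,6)_7 → 6³ + 1³ + 6³ = 433
433 = (1,1,5,6)_7 → 1³ + 1³ + 5³ + 6³ = 343
343 = (1,0,0,0)_7 → 1³ + 0³ + 0³ + 0³ = 1  — reached the fixed point 1.
1 → 1, so 1 is the first repeated value.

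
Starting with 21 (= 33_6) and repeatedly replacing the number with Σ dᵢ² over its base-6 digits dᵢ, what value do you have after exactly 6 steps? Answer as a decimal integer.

21 = (3,3)_6 → 3² + 3² = 18
18 = (3,0)_6 → 3² + 0² = 9
9 = (1,3)_6 → 1² + 3² = 10
10 = (1,4)_6 → 1² + 4² = 17
17 = (2,5)_6 → 2² + 5² = 29
29 = (4,5)_6 → 4² + 5² = 41

41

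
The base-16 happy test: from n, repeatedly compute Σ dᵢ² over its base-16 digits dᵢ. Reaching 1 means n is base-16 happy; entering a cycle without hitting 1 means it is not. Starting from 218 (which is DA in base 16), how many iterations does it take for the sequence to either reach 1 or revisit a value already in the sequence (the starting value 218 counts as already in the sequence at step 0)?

218 = (13,10)_16 → 13² + 10² = 269
269 = (1,0,13)_16 → 1² + 0² + 13² = 170
170 = (10,10)_16 → 10² + 10² = 200
200 = (12,8)_16 → 12² + 8² = 208
208 = (13,0)_16 → 13² + 0² = 169
169 = (10,9)_16 → 10² + 9² = 181
181 = (11,5)_16 → 11² + 5² = 146
146 = (9,2)_16 → 9² + 2² = 85
85 = (5,5)_16 → 5² + 5² = 50
50 = (3,2)_16 → 3² + 2² = 13
13 = (13)_16 → 13² = 169  — 169 repeats.
That took 11 steps.

11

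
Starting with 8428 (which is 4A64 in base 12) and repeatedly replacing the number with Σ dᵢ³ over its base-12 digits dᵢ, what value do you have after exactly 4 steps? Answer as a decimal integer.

8428 = (4,10,6,4)_12 → 4³ + 10³ + 6³ + 4³ = 1344
1344 = (9,4,0)_12 → 9³ + 4³ + 0³ = 793
793 = (5,6,1)_12 → 5³ + 6³ + 1³ = 342
342 = (2,4,6)_12 → 2³ + 4³ + 6³ = 288

288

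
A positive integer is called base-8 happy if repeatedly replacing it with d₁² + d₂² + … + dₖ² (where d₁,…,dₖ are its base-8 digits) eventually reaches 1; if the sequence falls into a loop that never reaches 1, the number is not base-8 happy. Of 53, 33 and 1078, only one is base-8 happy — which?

1078

53: 53 → 61 → 74 → 6 → 36 → 32 → 16 → 4 → 16  — repeats 16 (not base-8 happy)
33: 33 → 17 → 5 → 25 → 10 → 5  — repeats 5 (not base-8 happy)
1078: 1078 → 76 → 18 → 8 → 1  — reaches 1 (base-8 happy)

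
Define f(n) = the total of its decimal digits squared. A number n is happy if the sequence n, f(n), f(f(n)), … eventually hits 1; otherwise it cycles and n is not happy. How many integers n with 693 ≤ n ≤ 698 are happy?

693: 693 → 126 → 41 → 17 → 50 → 25 → 29 → 85 → 89 → 145 → 42 → 20 → 4 → 16 → 37 → 58 → 89  — not happy
694: 694 → 133 → 19 → 82 → 68 → 100 → 1  — happy
695: 695 → 142 → 21 → 5 → 25 → 29 → 85 → 89 → 145 → 42 → 20 → 4 → 16 → 37 → 58 → 89  — not happy
696: 696 → 153 → 35 → 34 → 25 → 29 → 85 → 89 → 145 → 42 → 20 → 4 → 16 → 37 → 58 → 89  — not happy
697: 697 → 166 → 73 → 58 → 89 → 145 → 42 → 20 → 4 → 16 → 37 → 58  — not happy
698: 698 → 181 → 66 → 72 → 53 → 34 → 25 → 29 → 85 → 89 → 145 → 42 → 20 → 4 → 16 → 37 → 58 → 89  — not happy
happy: 694

1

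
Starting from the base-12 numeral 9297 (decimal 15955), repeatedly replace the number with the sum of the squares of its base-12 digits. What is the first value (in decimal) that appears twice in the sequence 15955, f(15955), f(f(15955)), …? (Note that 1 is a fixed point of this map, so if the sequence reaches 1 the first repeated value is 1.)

100

15955 = (9,2,9,7)_12 → 9² + 2² + 9² + 7² = 81 + 4 + 81 + 49 = 215
215 = (1,5,11)_12 → 1² + 5² + 11² = 1 + 25 + 121 = 147
147 = (1,0,3)_12 → 1² + 0² + 3² = 1 + 0 + 9 = 10
10 = (10)_12 → 10² = 100
100 = (8,4)_12 → 8² + 4² = 64 + 16 = 80
80 = (6,8)_12 → 6² + 8² = 36 + 64 = 100  — 100 already appeared earlier.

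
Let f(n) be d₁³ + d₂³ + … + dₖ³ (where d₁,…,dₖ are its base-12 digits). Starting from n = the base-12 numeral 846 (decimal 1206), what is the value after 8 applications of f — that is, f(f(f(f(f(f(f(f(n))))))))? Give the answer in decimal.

1728

1206 = (8,4,6)_12 → 8³ + 4³ + 6³ = 792
792 = (5,6,0)_12 → 5³ + 6³ + 0³ = 341
341 = (2,4,5)_12 → 2³ + 4³ + 5³ = 197
197 = (1,4,5)_12 → 1³ + 4³ + 5³ = 190
190 = (1,3,10)_12 → 1³ + 3³ + 10³ = 1028
1028 = (7,1,8)_12 → 7³ + 1³ + 8³ = 856
856 = (5,11,4)_12 → 5³ + 11³ + 4³ = 1520
1520 = (10,6,8)_12 → 10³ + 6³ + 8³ = 1728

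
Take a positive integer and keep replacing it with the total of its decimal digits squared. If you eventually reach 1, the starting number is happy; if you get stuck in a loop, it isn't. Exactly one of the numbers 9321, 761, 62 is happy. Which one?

9321: 9321 → 95 → 106 → 37 → 58 → 89 → 145 → 42 → 20 → 4 → 16 → 37  — repeats 37 (not happy)
761: 761 → 86 → 100 → 1  — reaches 1 (happy)
62: 62 → 40 → 16 → 37 → 58 → 89 → 145 → 42 → 20 → 4 → 16  — repeats 16 (not happy)

761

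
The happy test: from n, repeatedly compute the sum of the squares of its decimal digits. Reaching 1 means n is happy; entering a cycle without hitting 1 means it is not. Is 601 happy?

601 → 6² + 0² + 1² = 37
37 → 3² + 7² = 58
58 → 5² + 8² = 89
89 → 8² + 9² = 145
145 → 1² + 4² + 5² = 42
42 → 4² + 2² = 20
20 → 2² + 0² = 4
4 → 4² = 16
16 → 1² + 6² = 37  — 37 already seen; the sequence cycles without reaching 1.

not happy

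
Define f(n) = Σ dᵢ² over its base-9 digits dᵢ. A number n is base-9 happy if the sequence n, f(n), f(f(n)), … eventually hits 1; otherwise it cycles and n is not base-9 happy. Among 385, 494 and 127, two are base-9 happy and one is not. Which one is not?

385: 385 → 101 → 9 → 1  — reaches 1 (base-9 happy)
494: 494 → 100 → 6 → 36 → 16 → 50 → 50  — repeats 50 (not base-9 happy)
127: 127 → 27 → 9 → 1  — reaches 1 (base-9 happy)

494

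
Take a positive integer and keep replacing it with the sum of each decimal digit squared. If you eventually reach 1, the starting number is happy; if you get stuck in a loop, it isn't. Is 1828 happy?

1828 → 1² + 8² + 2² + 8² = 133
133 → 1² + 3² + 3² = 19
19 → 1² + 9² = 82
82 → 8² + 2² = 68
68 → 6² + 8² = 100
100 → 1² + 0² + 0² = 1  — reached 1.

happy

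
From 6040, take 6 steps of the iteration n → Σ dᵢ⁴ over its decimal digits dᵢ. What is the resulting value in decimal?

13747

6040 → 6⁴ + 0⁴ + 4⁴ + 0⁴ = 1296 + 0 + 256 + 0 = 1552
1552 → 1⁴ + 5⁴ + 5⁴ + 2⁴ = 1 + 625 + 625 + 16 = 1267
1267 → 1⁴ + 2⁴ + 6⁴ + 7⁴ = 1 + 16 + 1296 + 2401 = 3714
3714 → 3⁴ + 7⁴ + 1⁴ + 4⁴ = 81 + 2401 + 1 + 256 = 2739
2739 → 2⁴ + 7⁴ + 3⁴ + 9⁴ = 16 + 2401 + 81 + 6561 = 9059
9059 → 9⁴ + 0⁴ + 5⁴ + 9⁴ = 6561 + 0 + 625 + 6561 = 13747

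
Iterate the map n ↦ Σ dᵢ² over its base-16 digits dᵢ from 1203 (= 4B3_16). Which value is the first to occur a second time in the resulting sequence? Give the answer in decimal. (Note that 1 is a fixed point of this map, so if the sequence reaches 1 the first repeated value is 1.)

1203 = (4,11,3)_16 → 146
146 = (9,2)_16 → 85
85 = (5,5)_16 → 50
50 = (3,2)_16 → 13
13 = (13)_16 → 169
169 = (10,9)_16 → 181
181 = (11,5)_16 → 146  — 146 already appeared earlier.

146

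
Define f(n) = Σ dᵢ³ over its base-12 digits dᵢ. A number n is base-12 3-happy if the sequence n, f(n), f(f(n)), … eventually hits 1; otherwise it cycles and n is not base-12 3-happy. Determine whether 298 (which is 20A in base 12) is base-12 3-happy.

298 = (2,0,10)_12 → 2³ + 0³ + 10³ = 1008
1008 = (7,0,0)_12 → 7³ + 0³ + 0³ = 343
343 = (2,4,7)_12 → 2³ + 4³ + 7³ = 415
415 = (2,10,7)_12 → 2³ + 10³ + 7³ = 1351
1351 = (9,4,7)_12 → 9³ + 4³ + 7³ = 1136
1136 = (7,10,8)_12 → 7³ + 10³ + 8³ = 1855
1855 = (1,0,10,7)_12 → 1³ + 0³ + 10³ + 7³ = 1344
1344 = (9,4,0)_12 → 9³ + 4³ + 0³ = 793
793 = (5,6,1)_12 → 5³ + 6³ + 1³ = 342
342 = (2,4,6)_12 → 2³ + 4³ + 6³ = 288
288 = (2,0,0)_12 → 2³ + 0³ + 0³ = 8
8 = (8)_12 → 8³ = 512
512 = (3,6,8)_12 → 3³ + 6³ + 8³ = 755
755 = (5,2,11)_12 → 5³ + 2³ + 11³ = 1464
1464 = (10,2,0)_12 → 10³ + 2³ + 0³ = 1008  — 1008 already seen; the sequence cycles without reaching 1.

not base-12 3-happy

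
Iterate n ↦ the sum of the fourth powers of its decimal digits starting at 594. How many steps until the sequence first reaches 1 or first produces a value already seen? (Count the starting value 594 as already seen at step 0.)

594 → 5⁴ + 9⁴ + 4⁴ = 7442
7442 → 7⁴ + 4⁴ + 4⁴ + 2⁴ = 2929
2929 → 2⁴ + 9⁴ + 2⁴ + 9⁴ = 13154
13154 → 1⁴ + 3⁴ + 1⁴ + 5⁴ + 4⁴ = 964
964 → 9⁴ + 6⁴ + 4⁴ = 8113
8113 → 8⁴ + 1⁴ + 1⁴ + 3⁴ = 4179
4179 → 4⁴ + 1⁴ + 7⁴ + 9⁴ = 9219
9219 → 9⁴ + 2⁴ + 1⁴ + 9⁴ = 13139
13139 → 1⁴ + 3⁴ + 1⁴ + 3⁴ + 9⁴ = 6725
6725 → 6⁴ + 7⁴ + 2⁴ + 5⁴ = 4338
4338 → 4⁴ + 3⁴ + 3⁴ + 8⁴ = 4514
4514 → 4⁴ + 5⁴ + 1⁴ + 4⁴ = 1138
1138 → 1⁴ + 1⁴ + 3⁴ + 8⁴ = 4179  — 4179 repeats.
That took 13 steps.

13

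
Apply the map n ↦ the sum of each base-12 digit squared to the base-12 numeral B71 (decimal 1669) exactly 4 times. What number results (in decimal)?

25

1669 = (11,7,1)_12 → 171
171 = (1,2,3)_12 → 14
14 = (1,2)_12 → 5
5 = (5)_12 → 25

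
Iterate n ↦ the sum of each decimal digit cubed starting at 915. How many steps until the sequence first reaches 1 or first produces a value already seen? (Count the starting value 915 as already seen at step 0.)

9

915 → 855
855 → 762
762 → 567
567 → 684
684 → 792
792 → 1080
1080 → 513
513 → 153
153 → 153  — 153 repeats.
That took 9 steps.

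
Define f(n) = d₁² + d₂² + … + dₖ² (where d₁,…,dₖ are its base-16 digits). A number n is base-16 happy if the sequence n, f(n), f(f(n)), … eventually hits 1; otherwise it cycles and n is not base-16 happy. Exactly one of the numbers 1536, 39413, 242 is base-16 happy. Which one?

1536: 1536 → 36 → 20 → 17 → 2 → 4 → 16 → 1  — reaches 1 (base-16 happy)
39413: 39413 → 412 → 226 → 200 → 208 → 169 → 181 → 146 → 85 → 50 → 13 → 169  — repeats 169 (not base-16 happy)
242: 242 → 229 → 221 → 338 → 30 → 197 → 169 → 181 → 146 → 85 → 50 → 13 → 169  — repeats 169 (not base-16 happy)

1536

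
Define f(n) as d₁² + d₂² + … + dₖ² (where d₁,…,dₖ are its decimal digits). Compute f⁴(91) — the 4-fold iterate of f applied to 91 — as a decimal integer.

91 → 82
82 → 68
68 → 100
100 → 1

1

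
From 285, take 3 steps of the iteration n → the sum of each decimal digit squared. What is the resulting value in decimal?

81

285 → 2² + 8² + 5² = 93
93 → 9² + 3² = 90
90 → 9² + 0² = 81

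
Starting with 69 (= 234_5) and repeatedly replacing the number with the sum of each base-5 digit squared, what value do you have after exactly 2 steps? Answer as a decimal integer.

17

69 = (2,3,4)_5 → 2² + 3² + 4² = 4 + 9 + 16 = 29
29 = (1,0,4)_5 → 1² + 0² + 4² = 1 + 0 + 16 = 17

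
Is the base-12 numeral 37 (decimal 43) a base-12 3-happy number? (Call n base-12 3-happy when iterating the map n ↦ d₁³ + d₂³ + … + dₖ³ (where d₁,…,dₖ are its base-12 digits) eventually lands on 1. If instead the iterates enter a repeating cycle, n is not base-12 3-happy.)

base-12 3-happy

43 = (3,7)_12 → 3³ + 7³ = 370
370 = (2,6,10)_12 → 2³ + 6³ + 10³ = 1224
1224 = (8,6,0)_12 → 8³ + 6³ + 0³ = 728
728 = (5,0,8)_12 → 5³ + 0³ + 8³ = 637
637 = (4,5,1)_12 → 4³ + 5³ + 1³ = 190
190 = (1,3,10)_12 → 1³ + 3³ + 10³ = 1028
1028 = (7,1,8)_12 → 7³ + 1³ + 8³ = 856
856 = (5,11,4)_12 → 5³ + 11³ + 4³ = 1520
1520 = (10,6,8)_12 → 10³ + 6³ + 8³ = 1728
1728 = (1,0,0,0)_12 → 1³ + 0³ + 0³ + 0³ = 1  — reached 1.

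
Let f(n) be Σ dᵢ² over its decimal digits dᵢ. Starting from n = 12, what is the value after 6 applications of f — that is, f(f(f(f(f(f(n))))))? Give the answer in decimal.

12 → 5
5 → 25
25 → 29
29 → 85
85 → 89
89 → 145

145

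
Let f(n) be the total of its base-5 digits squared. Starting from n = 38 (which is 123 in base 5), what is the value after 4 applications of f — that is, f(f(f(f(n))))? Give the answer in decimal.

10

38 = (1,2,3)_5 → 1² + 2² + 3² = 1 + 4 + 9 = 14
14 = (2,4)_5 → 2² + 4² = 4 + 16 = 20
20 = (4,0)_5 → 4² + 0² = 16 + 0 = 16
16 = (3,1)_5 → 3² + 1² = 9 + 1 = 10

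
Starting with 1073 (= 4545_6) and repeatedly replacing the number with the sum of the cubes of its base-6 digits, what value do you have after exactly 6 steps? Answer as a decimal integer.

1073 = (4,5,4,5)_6 → 378
378 = (1,4,3,0)_6 → 92
92 = (2,3,2)_6 → 43
43 = (1,1,1)_6 → 3
3 = (3)_6 → 27
27 = (4,3)_6 → 91

91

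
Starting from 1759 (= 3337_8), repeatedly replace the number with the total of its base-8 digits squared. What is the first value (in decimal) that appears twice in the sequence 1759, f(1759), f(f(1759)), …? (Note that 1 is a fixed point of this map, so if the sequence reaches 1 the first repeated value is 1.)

1759 = (3,3,3,7)_8 → 3² + 3² + 3² + 7² = 9 + 9 + 9 + 49 = 76
76 = (1,1,4)_8 → 1² + 1² + 4² = 1 + 1 + 16 = 18
18 = (2,2)_8 → 2² + 2² = 4 + 4 = 8
8 = (1,0)_8 → 1² + 0² = 1 + 0 = 1  — reached the fixed point 1.
1 → 1, so 1 is the first repeated value.

1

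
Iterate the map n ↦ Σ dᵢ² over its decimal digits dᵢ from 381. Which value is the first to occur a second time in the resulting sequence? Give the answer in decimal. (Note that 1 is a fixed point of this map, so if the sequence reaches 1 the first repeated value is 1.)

37

381 → 74
74 → 65
65 → 61
61 → 37
37 → 58
58 → 89
89 → 145
145 → 42
42 → 20
20 → 4
4 → 16
16 → 37  — 37 already appeared earlier.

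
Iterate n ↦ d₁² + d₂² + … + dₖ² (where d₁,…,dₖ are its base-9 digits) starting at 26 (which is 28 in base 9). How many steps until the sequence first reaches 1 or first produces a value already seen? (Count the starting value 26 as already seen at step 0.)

26 = (2,8)_9 → 68
68 = (7,5)_9 → 74
74 = (8,2)_9 → 68  — 68 repeats.
That took 3 steps.

3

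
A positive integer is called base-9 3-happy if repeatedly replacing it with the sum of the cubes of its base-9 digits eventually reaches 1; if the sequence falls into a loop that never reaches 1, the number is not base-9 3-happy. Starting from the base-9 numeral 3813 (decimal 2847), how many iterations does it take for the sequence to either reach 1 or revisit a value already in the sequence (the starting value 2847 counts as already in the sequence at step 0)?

7

2847 = (3,8,1,3)_9 → 567
567 = (7,0,0)_9 → 343
343 = (4,2,1)_9 → 73
73 = (8,1)_9 → 513
513 = (6,3,0)_9 → 243
243 = (3,0,0)_9 → 27
27 = (3,0)_9 → 27  — 27 repeats.
That took 7 steps.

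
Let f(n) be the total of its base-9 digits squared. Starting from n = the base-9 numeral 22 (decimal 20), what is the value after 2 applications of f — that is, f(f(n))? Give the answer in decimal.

64

20 = (2,2)_9 → 2² + 2² = 4 + 4 = 8
8 = (8)_9 → 8² = 64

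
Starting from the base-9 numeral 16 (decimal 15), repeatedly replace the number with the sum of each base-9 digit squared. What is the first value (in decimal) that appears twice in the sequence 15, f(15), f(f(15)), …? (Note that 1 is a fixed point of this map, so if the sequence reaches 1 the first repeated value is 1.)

65

15 = (1,6)_9 → 37
37 = (4,1)_9 → 17
17 = (1,8)_9 → 65
65 = (7,2)_9 → 53
53 = (5,8)_9 → 89
89 = (1,0,8)_9 → 65  — 65 already appeared earlier.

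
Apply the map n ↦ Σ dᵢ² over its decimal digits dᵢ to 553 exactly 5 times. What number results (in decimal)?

89

553 → 59
59 → 106
106 → 37
37 → 58
58 → 89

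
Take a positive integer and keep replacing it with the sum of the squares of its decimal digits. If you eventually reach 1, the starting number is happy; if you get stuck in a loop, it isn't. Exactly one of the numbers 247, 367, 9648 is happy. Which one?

367

247: 247 → 69 → 117 → 51 → 26 → 40 → 16 → 37 → 58 → 89 → 145 → 42 → 20 → 4 → 16  — repeats 16 (not happy)
367: 367 → 94 → 97 → 130 → 10 → 1  — reaches 1 (happy)
9648: 9648 → 197 → 131 → 11 → 2 → 4 → 16 → 37 → 58 → 89 → 145 → 42 → 20 → 4  — repeats 4 (not happy)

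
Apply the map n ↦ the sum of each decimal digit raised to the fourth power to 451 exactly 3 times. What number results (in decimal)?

451 → 4⁴ + 5⁴ + 1⁴ = 256 + 625 + 1 = 882
882 → 8⁴ + 8⁴ + 2⁴ = 4096 + 4096 + 16 = 8208
8208 → 8⁴ + 2⁴ + 0⁴ + 8⁴ = 4096 + 16 + 0 + 4096 = 8208

8208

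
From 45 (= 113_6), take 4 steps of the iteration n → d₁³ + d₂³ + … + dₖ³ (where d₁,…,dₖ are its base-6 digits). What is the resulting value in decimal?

92

45 = (1,1,3)_6 → 1³ + 1³ + 3³ = 1 + 1 + 27 = 29
29 = (4,5)_6 → 4³ + 5³ = 64 + 125 = 189
189 = (5,1,3)_6 → 5³ + 1³ + 3³ = 125 + 1 + 27 = 153
153 = (4,1,3)_6 → 4³ + 1³ + 3³ = 64 + 1 + 27 = 92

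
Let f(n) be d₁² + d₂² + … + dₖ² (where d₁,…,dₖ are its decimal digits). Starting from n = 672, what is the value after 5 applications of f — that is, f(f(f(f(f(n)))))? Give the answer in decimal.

4

672 → 6² + 7² + 2² = 89
89 → 8² + 9² = 145
145 → 1² + 4² + 5² = 42
42 → 4² + 2² = 20
20 → 2² + 0² = 4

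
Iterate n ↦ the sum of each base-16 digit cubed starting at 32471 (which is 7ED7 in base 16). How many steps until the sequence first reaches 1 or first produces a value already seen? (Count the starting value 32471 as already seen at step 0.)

5

32471 = (7,14,13,7)_16 → 7³ + 14³ + 13³ + 7³ = 343 + 2744 + 2197 + 343 = 5627
5627 = (1,5,15,11)_16 → 1³ + 5³ + 15³ + 11³ = 1 + 125 + 3375 + 1331 = 4832
4832 = (1,2,14,0)_16 → 1³ + 2³ + 14³ + 0³ = 1 + 8 + 2744 + 0 = 2753
2753 = (10,12,1)_16 → 10³ + 12³ + 1³ = 1000 + 1728 + 1 = 2729
2729 = (10,10,9)_16 → 10³ + 10³ + 9³ = 1000 + 1000 + 729 = 2729  — 2729 repeats.
That took 5 steps.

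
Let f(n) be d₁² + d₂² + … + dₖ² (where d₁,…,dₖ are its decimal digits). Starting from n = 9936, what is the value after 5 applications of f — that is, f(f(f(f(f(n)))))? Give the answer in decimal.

9936 → 9² + 9² + 3² + 6² = 207
207 → 2² + 0² + 7² = 53
53 → 5² + 3² = 34
34 → 3² + 4² = 25
25 → 2² + 5² = 29

29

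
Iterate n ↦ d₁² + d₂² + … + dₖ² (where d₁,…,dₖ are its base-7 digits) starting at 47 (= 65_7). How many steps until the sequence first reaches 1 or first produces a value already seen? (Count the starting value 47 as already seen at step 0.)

4

47 = (6,5)_7 → 6² + 5² = 61
61 = (1,1,5)_7 → 1² + 1² + 5² = 27
27 = (3,6)_7 → 3² + 6² = 45
45 = (6,3)_7 → 6² + 3² = 45  — 45 repeats.
That took 4 steps.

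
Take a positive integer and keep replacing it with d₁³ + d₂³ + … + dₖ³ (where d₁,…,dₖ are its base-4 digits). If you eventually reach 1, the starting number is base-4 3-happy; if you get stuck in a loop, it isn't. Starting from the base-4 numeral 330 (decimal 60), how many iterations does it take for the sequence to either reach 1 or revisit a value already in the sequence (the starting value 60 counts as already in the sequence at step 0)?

60 = (3,3,0)_4 → 3³ + 3³ + 0³ = 27 + 27 + 0 = 54
54 = (3,1,2)_4 → 3³ + 1³ + 2³ = 27 + 1 + 8 = 36
36 = (2,1,0)_4 → 2³ + 1³ + 0³ = 8 + 1 + 0 = 9
9 = (2,1)_4 → 2³ + 1³ = 8 + 1 = 9  — 9 repeats.
That took 4 steps.

4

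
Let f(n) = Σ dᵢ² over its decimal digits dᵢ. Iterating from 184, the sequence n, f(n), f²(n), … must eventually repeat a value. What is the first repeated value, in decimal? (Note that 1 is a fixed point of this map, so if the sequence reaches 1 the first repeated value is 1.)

184 → 1² + 8² + 4² = 1 + 64 + 16 = 81
81 → 8² + 1² = 64 + 1 = 65
65 → 6² + 5² = 36 + 25 = 61
61 → 6² + 1² = 36 + 1 = 37
37 → 3² + 7² = 9 + 49 = 58
58 → 5² + 8² = 25 + 64 = 89
89 → 8² + 9² = 64 + 81 = 145
145 → 1² + 4² + 5² = 1 + 16 + 25 = 42
42 → 4² + 2² = 16 + 4 = 20
20 → 2² + 0² = 4 + 0 = 4
4 → 4² = 16
16 → 1² + 6² = 1 + 36 = 37  — 37 already appeared earlier.

37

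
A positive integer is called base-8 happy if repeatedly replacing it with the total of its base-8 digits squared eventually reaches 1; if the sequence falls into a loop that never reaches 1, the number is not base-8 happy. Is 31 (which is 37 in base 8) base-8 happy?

not base-8 happy

31 = (3,7)_8 → 3² + 7² = 9 + 49 = 58
58 = (7,2)_8 → 7² + 2² = 49 + 4 = 53
53 = (6,5)_8 → 6² + 5² = 36 + 25 = 61
61 = (7,5)_8 → 7² + 5² = 49 + 25 = 74
74 = (1,1,2)_8 → 1² + 1² + 2² = 1 + 1 + 4 = 6
6 = (6)_8 → 6² = 36
36 = (4,4)_8 → 4² + 4² = 16 + 16 = 32
32 = (4,0)_8 → 4² + 0² = 16 + 0 = 16
16 = (2,0)_8 → 2² + 0² = 4 + 0 = 4
4 = (4)_8 → 4² = 16  — 16 already seen; the sequence cycles without reaching 1.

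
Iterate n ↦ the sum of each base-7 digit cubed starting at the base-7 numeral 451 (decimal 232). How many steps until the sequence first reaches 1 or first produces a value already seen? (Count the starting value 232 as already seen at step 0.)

4

232 = (4,5,1)_7 → 4³ + 5³ + 1³ = 190
190 = (3,6,1)_7 → 3³ + 6³ + 1³ = 244
244 = (4,6,6)_7 → 4³ + 6³ + 6³ = 496
496 = (1,3,0,6)_7 → 1³ + 3³ + 0³ + 6³ = 244  — 244 repeats.
That took 4 steps.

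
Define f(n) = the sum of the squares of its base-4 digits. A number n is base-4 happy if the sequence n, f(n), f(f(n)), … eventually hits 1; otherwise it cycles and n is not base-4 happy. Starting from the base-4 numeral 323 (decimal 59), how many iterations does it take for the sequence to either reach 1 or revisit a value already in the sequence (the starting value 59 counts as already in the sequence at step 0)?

6

59 = (3,2,3)_4 → 3² + 2² + 3² = 9 + 4 + 9 = 22
22 = (1,1,2)_4 → 1² + 1² + 2² = 1 + 1 + 4 = 6
6 = (1,2)_4 → 1² + 2² = 1 + 4 = 5
5 = (1,1)_4 → 1² + 1² = 1 + 1 = 2
2 = (2)_4 → 2² = 4
4 = (1,0)_4 → 1² + 0² = 1 + 0 = 1  — reached 1.
That took 6 steps.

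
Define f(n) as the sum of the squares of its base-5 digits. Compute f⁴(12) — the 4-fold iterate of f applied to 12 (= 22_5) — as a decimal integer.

12 = (2,2)_5 → 2² + 2² = 8
8 = (1,3)_5 → 1² + 3² = 10
10 = (2,0)_5 → 2² + 0² = 4
4 = (4)_5 → 4² = 16

16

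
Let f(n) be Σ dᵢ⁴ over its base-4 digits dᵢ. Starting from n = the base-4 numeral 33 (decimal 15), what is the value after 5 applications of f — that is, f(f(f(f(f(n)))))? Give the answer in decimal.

15 = (3,3)_4 → 162
162 = (2,2,0,2)_4 → 48
48 = (3,0,0)_4 → 81
81 = (1,1,0,1)_4 → 3
3 = (3)_4 → 81

81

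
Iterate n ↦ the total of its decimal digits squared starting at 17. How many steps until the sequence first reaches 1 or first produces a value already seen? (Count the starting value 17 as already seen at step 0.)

17 → 1² + 7² = 50
50 → 5² + 0² = 25
25 → 2² + 5² = 29
29 → 2² + 9² = 85
85 → 8² + 5² = 89
89 → 8² + 9² = 145
145 → 1² + 4² + 5² = 42
42 → 4² + 2² = 20
20 → 2² + 0² = 4
4 → 4² = 16
16 → 1² + 6² = 37
37 → 3² + 7² = 58
58 → 5² + 8² = 89  — 89 repeats.
That took 13 steps.

13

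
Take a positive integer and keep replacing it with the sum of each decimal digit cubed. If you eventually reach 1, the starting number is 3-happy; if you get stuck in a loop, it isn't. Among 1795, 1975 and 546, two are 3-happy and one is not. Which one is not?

1795: 1795 → 1198 → 1243 → 100 → 1  — reaches 1 (3-happy)
1975: 1975 → 1198 → 1243 → 100 → 1  — reaches 1 (3-happy)
546: 546 → 405 → 189 → 1242 → 81 → 513 → 153 → 153  — repeats 153 (not 3-happy)

546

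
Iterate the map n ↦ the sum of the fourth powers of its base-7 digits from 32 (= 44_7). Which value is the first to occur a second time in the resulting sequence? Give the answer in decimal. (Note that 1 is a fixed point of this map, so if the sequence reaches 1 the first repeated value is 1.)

32

32 = (4,4)_7 → 512
512 = (1,3,3,1)_7 → 164
164 = (3,2,3)_7 → 178
178 = (3,4,3)_7 → 418
418 = (1,1,3,5)_7 → 708
708 = (2,0,3,1)_7 → 98
98 = (2,0,0)_7 → 16
16 = (2,2)_7 → 32  — 32 already appeared earlier.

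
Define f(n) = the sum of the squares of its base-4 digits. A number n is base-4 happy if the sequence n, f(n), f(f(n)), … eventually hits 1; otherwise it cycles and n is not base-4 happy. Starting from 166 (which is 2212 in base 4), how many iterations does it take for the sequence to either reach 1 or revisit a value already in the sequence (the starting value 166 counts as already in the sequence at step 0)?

5

166 = (2,2,1,2)_4 → 13
13 = (3,1)_4 → 10
10 = (2,2)_4 → 8
8 = (2,0)_4 → 4
4 = (1,0)_4 → 1  — reached 1.
That took 5 steps.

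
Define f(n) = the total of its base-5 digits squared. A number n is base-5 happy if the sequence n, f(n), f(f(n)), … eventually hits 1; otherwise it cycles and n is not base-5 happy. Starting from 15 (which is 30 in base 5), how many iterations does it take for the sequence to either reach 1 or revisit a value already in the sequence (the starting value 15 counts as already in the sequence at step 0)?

15 = (3,0)_5 → 3² + 0² = 9 + 0 = 9
9 = (1,4)_5 → 1² + 4² = 1 + 16 = 17
17 = (3,2)_5 → 3² + 2² = 9 + 4 = 13
13 = (2,3)_5 → 2² + 3² = 4 + 9 = 13  — 13 repeats.
That took 4 steps.

4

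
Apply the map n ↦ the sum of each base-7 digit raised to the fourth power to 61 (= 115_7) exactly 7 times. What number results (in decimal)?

61 = (1,1,5)_7 → 1⁴ + 1⁴ + 5⁴ = 627
627 = (1,5,5,4)_7 → 1⁴ + 5⁴ + 5⁴ + 4⁴ = 1507
1507 = (4,2,5,2)_7 → 4⁴ + 2⁴ + 5⁴ + 2⁴ = 913
913 = (2,4,4,3)_7 → 2⁴ + 4⁴ + 4⁴ + 3⁴ = 609
609 = (1,5,3,0)_7 → 1⁴ + 5⁴ + 3⁴ + 0⁴ = 707
707 = (2,0,3,0)_7 → 2⁴ + 0⁴ + 3⁴ + 0⁴ = 97
97 = (1,6,6)_7 → 1⁴ + 6⁴ + 6⁴ = 2593

2593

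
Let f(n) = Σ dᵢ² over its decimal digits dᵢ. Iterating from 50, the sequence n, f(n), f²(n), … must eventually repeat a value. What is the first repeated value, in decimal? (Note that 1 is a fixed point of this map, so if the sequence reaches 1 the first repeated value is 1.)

89

50 → 5² + 0² = 25 + 0 = 25
25 → 2² + 5² = 4 + 25 = 29
29 → 2² + 9² = 4 + 81 = 85
85 → 8² + 5² = 64 + 25 = 89
89 → 8² + 9² = 64 + 81 = 145
145 → 1² + 4² + 5² = 1 + 16 + 25 = 42
42 → 4² + 2² = 16 + 4 = 20
20 → 2² + 0² = 4 + 0 = 4
4 → 4² = 16
16 → 1² + 6² = 1 + 36 = 37
37 → 3² + 7² = 9 + 49 = 58
58 → 5² + 8² = 25 + 64 = 89  — 89 already appeared earlier.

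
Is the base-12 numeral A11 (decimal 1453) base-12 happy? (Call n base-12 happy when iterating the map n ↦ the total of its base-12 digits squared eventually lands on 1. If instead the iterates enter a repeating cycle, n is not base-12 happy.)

not base-12 happy

1453 = (10,1,1)_12 → 10² + 1² + 1² = 102
102 = (8,6)_12 → 8² + 6² = 100
100 = (8,4)_12 → 8² + 4² = 80
80 = (6,8)_12 → 6² + 8² = 100  — 100 already seen; the sequence cycles without reaching 1.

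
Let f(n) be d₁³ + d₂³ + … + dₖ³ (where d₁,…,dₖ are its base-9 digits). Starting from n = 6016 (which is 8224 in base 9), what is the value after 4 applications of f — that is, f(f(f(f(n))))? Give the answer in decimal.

1198

6016 = (8,2,2,4)_9 → 8³ + 2³ + 2³ + 4³ = 592
592 = (7,2,7)_9 → 7³ + 2³ + 7³ = 694
694 = (8,5,1)_9 → 8³ + 5³ + 1³ = 638
638 = (7,7,8)_9 → 7³ + 7³ + 8³ = 1198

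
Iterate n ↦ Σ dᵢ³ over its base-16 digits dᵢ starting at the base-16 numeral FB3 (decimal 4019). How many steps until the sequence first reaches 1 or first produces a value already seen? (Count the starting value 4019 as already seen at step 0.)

4019 = (15,11,3)_16 → 15³ + 11³ + 3³ = 4733
4733 = (1,2,7,13)_16 → 1³ + 2³ + 7³ + 13³ = 2549
2549 = (9,15,5)_16 → 9³ + 15³ + 5³ = 4229
4229 = (1,0,8,5)_16 → 1³ + 0³ + 8³ + 5³ = 638
638 = (2,7,14)_16 → 2³ + 7³ + 14³ = 3095
3095 = (12,1,7)_16 → 12³ + 1³ + 7³ = 2072
2072 = (8,1,8)_16 → 8³ + 1³ + 8³ = 1025
1025 = (4,0,1)_16 → 4³ + 0³ + 1³ = 65
65 = (4,1)_16 → 4³ + 1³ = 65  — 65 repeats.
That took 9 steps.

9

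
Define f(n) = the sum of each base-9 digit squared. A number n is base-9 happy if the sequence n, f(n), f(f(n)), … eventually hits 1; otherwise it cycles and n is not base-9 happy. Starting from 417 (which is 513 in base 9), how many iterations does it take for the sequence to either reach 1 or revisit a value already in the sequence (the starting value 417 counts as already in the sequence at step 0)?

6

417 = (5,1,3)_9 → 5² + 1² + 3² = 35
35 = (3,8)_9 → 3² + 8² = 73
73 = (8,1)_9 → 8² + 1² = 65
65 = (7,2)_9 → 7² + 2² = 53
53 = (5,8)_9 → 5² + 8² = 89
89 = (1,0,8)_9 → 1² + 0² + 8² = 65  — 65 repeats.
That took 6 steps.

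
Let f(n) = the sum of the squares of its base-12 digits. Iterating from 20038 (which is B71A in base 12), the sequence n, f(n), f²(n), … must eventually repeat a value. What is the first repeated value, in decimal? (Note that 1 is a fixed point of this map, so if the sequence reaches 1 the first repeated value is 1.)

100

20038 = (11,7,1,10)_12 → 11² + 7² + 1² + 10² = 121 + 49 + 1 + 100 = 271
271 = (1,10,7)_12 → 1² + 10² + 7² = 1 + 100 + 49 = 150
150 = (1,0,6)_12 → 1² + 0² + 6² = 1 + 0 + 36 = 37
37 = (3,1)_12 → 3² + 1² = 9 + 1 = 10
10 = (10)_12 → 10² = 100
100 = (8,4)_12 → 8² + 4² = 64 + 16 = 80
80 = (6,8)_12 → 6² + 8² = 36 + 64 = 100  — 100 already appeared earlier.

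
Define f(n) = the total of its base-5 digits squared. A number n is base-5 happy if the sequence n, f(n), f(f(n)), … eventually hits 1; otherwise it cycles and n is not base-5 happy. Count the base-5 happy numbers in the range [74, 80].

74: 74 → 36 → 6 → 2 → 4 → 16 → 10 → 4  — not base-5 happy
75: 75 → 9 → 17 → 13 → 13  — not base-5 happy
76: 76 → 10 → 4 → 16 → 10  — not base-5 happy
77: 77 → 13 → 13  — not base-5 happy
78: 78 → 18 → 18  — not base-5 happy
79: 79 → 25 → 1  — base-5 happy
80: 80 → 10 → 4 → 16 → 10  — not base-5 happy
base-5 happy: 79

1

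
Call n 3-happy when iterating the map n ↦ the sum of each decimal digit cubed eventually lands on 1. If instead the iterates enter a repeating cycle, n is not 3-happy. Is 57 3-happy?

not 3-happy

57 → 5³ + 7³ = 125 + 343 = 468
468 → 4³ + 6³ + 8³ = 64 + 216 + 512 = 792
792 → 7³ + 9³ + 2³ = 343 + 729 + 8 = 1080
1080 → 1³ + 0³ + 8³ + 0³ = 1 + 0 + 512 + 0 = 513
513 → 5³ + 1³ + 3³ = 125 + 1 + 27 = 153
153 → 1³ + 5³ + 3³ = 1 + 125 + 27 = 153  — 153 already seen; the sequence cycles without reaching 1.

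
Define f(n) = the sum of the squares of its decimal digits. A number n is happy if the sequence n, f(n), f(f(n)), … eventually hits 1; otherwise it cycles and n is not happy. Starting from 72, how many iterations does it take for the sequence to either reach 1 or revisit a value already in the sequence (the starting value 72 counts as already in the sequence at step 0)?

14

72 → 7² + 2² = 53
53 → 5² + 3² = 34
34 → 3² + 4² = 25
25 → 2² + 5² = 29
29 → 2² + 9² = 85
85 → 8² + 5² = 89
89 → 8² + 9² = 145
145 → 1² + 4² + 5² = 42
42 → 4² + 2² = 20
20 → 2² + 0² = 4
4 → 4² = 16
16 → 1² + 6² = 37
37 → 3² + 7² = 58
58 → 5² + 8² = 89  — 89 repeats.
That took 14 steps.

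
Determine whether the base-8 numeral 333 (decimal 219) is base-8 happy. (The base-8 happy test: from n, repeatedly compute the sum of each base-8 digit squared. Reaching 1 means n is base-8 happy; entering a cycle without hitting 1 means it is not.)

219 = (3,3,3)_8 → 3² + 3² + 3² = 9 + 9 + 9 = 27
27 = (3,3)_8 → 3² + 3² = 9 + 9 = 18
18 = (2,2)_8 → 2² + 2² = 4 + 4 = 8
8 = (1,0)_8 → 1² + 0² = 1 + 0 = 1  — reached 1.

base-8 happy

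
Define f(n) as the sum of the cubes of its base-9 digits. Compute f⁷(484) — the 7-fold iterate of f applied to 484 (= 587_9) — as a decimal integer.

134

484 = (5,8,7)_9 → 5³ + 8³ + 7³ = 980
980 = (1,3,0,8)_9 → 1³ + 3³ + 0³ + 8³ = 540
540 = (6,6,0)_9 → 6³ + 6³ + 0³ = 432
432 = (5,3,0)_9 → 5³ + 3³ + 0³ = 152
152 = (1,7,8)_9 → 1³ + 7³ + 8³ = 856
856 = (1,1,5,1)_9 → 1³ + 1³ + 5³ + 1³ = 128
128 = (1,5,2)_9 → 1³ + 5³ + 2³ = 134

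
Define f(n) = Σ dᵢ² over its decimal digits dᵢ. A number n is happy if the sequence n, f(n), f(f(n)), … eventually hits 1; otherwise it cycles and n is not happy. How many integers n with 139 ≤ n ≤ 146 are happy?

1

139: 139 → 91 → 82 → 68 → 100 → 1  — happy
140: 140 → 17 → 50 → 25 → 29 → 85 → 89 → 145 → 42 → 20 → 4 → 16 → 37 → 58 → 89  — not happy
141: 141 → 18 → 65 → 61 → 37 → 58 → 89 → 145 → 42 → 20 → 4 → 16 → 37  — not happy
142: 142 → 21 → 5 → 25 → 29 → 85 → 89 → 145 → 42 → 20 → 4 → 16 → 37 → 58 → 89  — not happy
143: 143 → 26 → 40 → 16 → 37 → 58 → 89 → 145 → 42 → 20 → 4 → 16  — not happy
144: 144 → 33 → 18 → 65 → 61 → 37 → 58 → 89 → 145 → 42 → 20 → 4 → 16 → 37  — not happy
145: 145 → 42 → 20 → 4 → 16 → 37 → 58 → 89 → 145  — not happy
146: 146 → 53 → 34 → 25 → 29 → 85 → 89 → 145 → 42 → 20 → 4 → 16 → 37 → 58 → 89  — not happy
happy: 139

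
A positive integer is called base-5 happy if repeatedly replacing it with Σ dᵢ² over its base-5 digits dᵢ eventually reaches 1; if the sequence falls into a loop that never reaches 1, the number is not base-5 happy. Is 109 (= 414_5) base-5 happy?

base-5 happy

109 = (4,1,4)_5 → 4² + 1² + 4² = 16 + 1 + 16 = 33
33 = (1,1,3)_5 → 1² + 1² + 3² = 1 + 1 + 9 = 11
11 = (2,1)_5 → 2² + 1² = 4 + 1 = 5
5 = (1,0)_5 → 1² + 0² = 1 + 0 = 1  — reached 1.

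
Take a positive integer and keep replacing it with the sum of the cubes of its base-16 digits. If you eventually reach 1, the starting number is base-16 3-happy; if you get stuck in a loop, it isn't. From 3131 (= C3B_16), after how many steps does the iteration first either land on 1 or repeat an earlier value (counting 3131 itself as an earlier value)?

6

3131 = (12,3,11)_16 → 3086
3086 = (12,0,14)_16 → 4472
4472 = (1,1,7,8)_16 → 857
857 = (3,5,9)_16 → 881
881 = (3,7,1)_16 → 371
371 = (1,7,3)_16 → 371  — 371 repeats.
That took 6 steps.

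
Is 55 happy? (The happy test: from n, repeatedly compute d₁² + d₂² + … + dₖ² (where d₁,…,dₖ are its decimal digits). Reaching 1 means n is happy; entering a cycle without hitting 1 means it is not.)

not happy

55 → 5² + 5² = 25 + 25 = 50
50 → 5² + 0² = 25 + 0 = 25
25 → 2² + 5² = 4 + 25 = 29
29 → 2² + 9² = 4 + 81 = 85
85 → 8² + 5² = 64 + 25 = 89
89 → 8² + 9² = 64 + 81 = 145
145 → 1² + 4² + 5² = 1 + 16 + 25 = 42
42 → 4² + 2² = 16 + 4 = 20
20 → 2² + 0² = 4 + 0 = 4
4 → 4² = 16
16 → 1² + 6² = 1 + 36 = 37
37 → 3² + 7² = 9 + 49 = 58
58 → 5² + 8² = 25 + 64 = 89  — 89 already seen; the sequence cycles without reaching 1.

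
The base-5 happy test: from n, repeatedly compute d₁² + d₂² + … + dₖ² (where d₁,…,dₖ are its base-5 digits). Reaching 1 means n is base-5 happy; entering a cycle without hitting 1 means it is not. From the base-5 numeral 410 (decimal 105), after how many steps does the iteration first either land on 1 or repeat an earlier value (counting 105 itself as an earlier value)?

105 = (4,1,0)_5 → 17
17 = (3,2)_5 → 13
13 = (2,3)_5 → 13  — 13 repeats.
That took 3 steps.

3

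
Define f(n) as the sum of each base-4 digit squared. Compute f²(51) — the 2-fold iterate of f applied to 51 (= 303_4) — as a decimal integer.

5

51 = (3,0,3)_4 → 3² + 0² + 3² = 9 + 0 + 9 = 18
18 = (1,0,2)_4 → 1² + 0² + 2² = 1 + 0 + 4 = 5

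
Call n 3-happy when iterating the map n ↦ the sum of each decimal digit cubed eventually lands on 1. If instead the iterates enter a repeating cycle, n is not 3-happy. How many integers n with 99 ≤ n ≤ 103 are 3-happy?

99: 99 → 1458 → 702 → 351 → 153 → 153  (repeats 153)
100: 100 → 1  (reaches 1)
101: 101 → 2 → 8 → 512 → 134 → 92 → 737 → 713 → 371 → 371  (repeats 371)
102: 102 → 9 → 729 → 1080 → 513 → 153 → 153  (repeats 153)
103: 103 → 28 → 520 → 133 → 55 → 250 → 133  (repeats 133)
3-happy: 100

1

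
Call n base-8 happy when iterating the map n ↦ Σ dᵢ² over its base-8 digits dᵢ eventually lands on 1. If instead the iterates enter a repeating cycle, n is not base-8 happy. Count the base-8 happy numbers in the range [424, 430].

424: 424 → 61 → 74 → 6 → 36 → 32 → 16 → 4 → 16  (repeats 16)
425: 425 → 62 → 85 → 30 → 45 → 50 → 40 → 25 → 10 → 5 → 25  (repeats 25)
426: 426 → 65 → 2 → 4 → 16 → 4  (repeats 4)
427: 427 → 70 → 37 → 41 → 26 → 13 → 26  (repeats 26)
428: 428 → 77 → 27 → 18 → 8 → 1  (reaches 1)
429: 429 → 86 → 41 → 26 → 13 → 26  (repeats 26)
430: 430 → 97 → 18 → 8 → 1  (reaches 1)
base-8 happy: 428, 430

2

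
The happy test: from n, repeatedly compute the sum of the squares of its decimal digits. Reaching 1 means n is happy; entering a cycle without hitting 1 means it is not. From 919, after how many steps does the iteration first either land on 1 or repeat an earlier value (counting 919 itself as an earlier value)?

14

919 → 163
163 → 46
46 → 52
52 → 29
29 → 85
85 → 89
89 → 145
145 → 42
42 → 20
20 → 4
4 → 16
16 → 37
37 → 58
58 → 89  — 89 repeats.
That took 14 steps.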